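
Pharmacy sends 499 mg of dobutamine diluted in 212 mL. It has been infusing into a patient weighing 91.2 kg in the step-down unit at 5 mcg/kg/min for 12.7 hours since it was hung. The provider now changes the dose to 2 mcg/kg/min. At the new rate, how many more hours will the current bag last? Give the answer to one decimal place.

13.8 hours

Initial rate:
Dose = 5 mcg/kg/min × 91.2 kg = 456 mcg/min
456 mcg/min × 60 min/hr = 27360 mcg/hr
Concentration = 499 mg ÷ 212 mL = 2.353774 mg/mL = 2353.774 mcg/mL
Rate = 27360 mcg/hr ÷ 2353.774 mcg/mL = 11.62389 mL/hr
Volume infused so far = 11.62389 mL/hr × 12.7 hr = 147.6234 mL
Volume remaining = 212 − 147.6234 = 64.37663 mL
New rate:
Dose = 2 mcg/kg/min × 91.2 kg = 182.4 mcg/min
182.4 mcg/min × 60 min/hr = 10944 mcg/hr
Rate = 10944 mcg/hr ÷ 2353.774 mcg/mL = 4.649555 mL/hr
Time remaining = 64.37663 mL ÷ 4.649555 mL/hr = 13.84576 hr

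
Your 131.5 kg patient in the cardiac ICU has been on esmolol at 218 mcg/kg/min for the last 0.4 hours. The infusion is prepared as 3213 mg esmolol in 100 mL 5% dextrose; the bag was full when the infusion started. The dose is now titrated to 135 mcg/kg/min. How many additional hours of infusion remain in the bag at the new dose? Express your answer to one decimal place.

Initial rate:
Dose = 218 mcg/kg/min × 131.5 kg = 28667 mcg/min
28667 mcg/min × 60 min/hr = 1720020 mcg/hr
Concentration = 3213 mg ÷ 100 mL = 32.13 mg/mL = 32130 mcg/mL
Rate = 1720020 mcg/hr ÷ 32130 mcg/mL = 53.53315 mL/hr
Volume infused so far = 53.53315 mL/hr × 0.4 hr = 21.41326 mL
Volume remaining = 100 − 21.41326 = 78.58674 mL
New rate:
Dose = 135 mcg/kg/min × 131.5 kg = 17752.5 mcg/min
17752.5 mcg/min × 60 min/hr = 1065150 mcg/hr
Rate = 1065150 mcg/hr ÷ 32130 mcg/mL = 33.15126 mL/hr
Time remaining = 78.58674 mL ÷ 33.15126 mL/hr = 2.370551 hr

2.4 hours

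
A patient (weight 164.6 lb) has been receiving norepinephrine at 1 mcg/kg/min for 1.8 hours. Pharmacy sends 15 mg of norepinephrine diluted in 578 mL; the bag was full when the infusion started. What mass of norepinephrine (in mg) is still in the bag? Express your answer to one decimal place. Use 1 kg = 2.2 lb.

6.9 mg

Weight = 164.6 lb ÷ 2.2 lb/kg = 74.81818 kg
Dose = 1 mcg/kg/min × 74.81818 kg = 74.81818 mcg/min
74.81818 mcg/min × 60 min/hr = 4489.091 mcg/hr
Concentration = 15 mg ÷ 578 mL = 0.02595156 mg/mL = 25.95156 mcg/mL
Rate = 4489.091 mcg/hr ÷ 25.95156 mcg/mL = 172.9796 mL/hr
Volume infused = 172.9796 mL/hr × 1.8 hr = 311.3633 mL
Volume remaining = 578 − 311.3633 = 266.6367 mL
Drug remaining = 266.6367 mL × 25.95156 mcg/mL = 6919.636 mcg = 6.919636 mg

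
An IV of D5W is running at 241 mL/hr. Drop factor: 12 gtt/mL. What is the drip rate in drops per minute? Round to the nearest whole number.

241 mL/hr ÷ 60 min/hr = 4.016667 mL/min
4.016667 mL/min × 12 gtt/mL = 48.2 gtt/min

48 gtt/min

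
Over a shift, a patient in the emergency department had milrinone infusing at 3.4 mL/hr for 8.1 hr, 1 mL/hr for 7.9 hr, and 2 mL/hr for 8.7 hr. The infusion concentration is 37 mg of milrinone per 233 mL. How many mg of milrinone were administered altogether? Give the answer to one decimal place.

8.4 mg

Concentration = 37 mg ÷ 233 mL = 0.1587983 mg/mL
Stage 1: 3.4 mL/hr × 8.1 hr = 27.54 mL → 27.54 mL × 0.1587983 mg/mL = 4.373305 mg
Stage 2: 1 mL/hr × 7.9 hr = 7.9 mL → 7.9 mL × 0.1587983 mg/mL = 1.254506 mg
Stage 3: 2 mL/hr × 8.7 hr = 17.4 mL → 17.4 mL × 0.1587983 mg/mL = 2.76309 mg
Total = 4.373305 + 1.254506 + 2.76309 = 8.390901 mg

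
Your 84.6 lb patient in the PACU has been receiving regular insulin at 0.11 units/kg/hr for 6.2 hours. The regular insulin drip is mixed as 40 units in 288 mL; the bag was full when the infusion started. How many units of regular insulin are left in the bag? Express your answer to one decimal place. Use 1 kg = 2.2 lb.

Weight = 84.6 lb ÷ 2.2 lb/kg = 38.45455 kg
Dose = 0.11 units/kg/hr × 38.45455 kg = 4.23 units/hr
Concentration = 40 units ÷ 288 mL = 0.1388889 units/mL
Rate = 4.23 units/hr ÷ 0.1388889 units/mL = 30.456 mL/hr
Volume infused = 30.456 mL/hr × 6.2 hr = 188.8272 mL
Volume remaining = 288 − 188.8272 = 99.1728 mL
Drug remaining = 99.1728 mL × 0.1388889 units/mL = 13.774 units

13.8 units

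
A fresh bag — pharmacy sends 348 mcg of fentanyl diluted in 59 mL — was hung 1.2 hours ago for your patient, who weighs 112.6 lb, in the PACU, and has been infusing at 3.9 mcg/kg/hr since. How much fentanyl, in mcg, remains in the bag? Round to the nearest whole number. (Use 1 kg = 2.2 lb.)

108 mcg

Weight = 112.6 lb ÷ 2.2 lb/kg = 51.18182 kg
Dose = 3.9 mcg/kg/hr × 51.18182 kg = 199.6091 mcg/hr
Concentration = 348 mcg ÷ 59 mL = 5.898305 mcg/mL
Rate = 199.6091 mcg/hr ÷ 5.898305 mcg/mL = 33.84177 mL/hr
Volume infused = 33.84177 mL/hr × 1.2 hr = 40.61013 mL
Volume remaining = 59 − 40.61013 = 18.38987 mL
Drug remaining = 18.38987 mL × 5.898305 mcg/mL = 108.4691 mcg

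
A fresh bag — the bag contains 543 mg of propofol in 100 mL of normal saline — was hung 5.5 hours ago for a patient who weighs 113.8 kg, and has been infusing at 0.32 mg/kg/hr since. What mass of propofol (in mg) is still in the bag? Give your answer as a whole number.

Dose = 0.32 mg/kg/hr × 113.8 kg = 36.416 mg/hr
Concentration = 543 mg ÷ 100 mL = 5.43 mg/mL
Rate = 36.416 mg/hr ÷ 5.43 mg/mL = 6.706446 mL/hr
Volume infused = 6.706446 mL/hr × 5.5 hr = 36.88545 mL
Volume remaining = 100 − 36.88545 = 63.11455 mL
Drug remaining = 63.11455 mL × 5.43 mg/mL = 342.712 mg

343 mg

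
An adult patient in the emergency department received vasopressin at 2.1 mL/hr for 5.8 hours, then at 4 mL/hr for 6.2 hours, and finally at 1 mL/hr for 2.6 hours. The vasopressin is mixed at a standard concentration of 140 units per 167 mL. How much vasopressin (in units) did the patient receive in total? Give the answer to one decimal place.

33.2 units

Concentration = 140 units ÷ 167 mL = 0.8383234 units/mL
Stage 1: 2.1 mL/hr × 5.8 hr = 12.18 mL → 12.18 mL × 0.8383234 units/mL = 10.21078 units
Stage 2: 4 mL/hr × 6.2 hr = 24.8 mL → 24.8 mL × 0.8383234 units/mL = 20.79042 units
Stage 3: 1 mL/hr × 2.6 hr = 2.6 mL → 2.6 mL × 0.8383234 units/mL = 2.179641 units
Total = 10.21078 + 20.79042 + 2.179641 = 33.18084 units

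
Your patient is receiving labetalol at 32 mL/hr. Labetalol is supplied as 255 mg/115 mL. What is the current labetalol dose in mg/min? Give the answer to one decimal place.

1.2 mg/min

Concentration = 255 mg ÷ 115 mL = 2.217391 mg/mL
Drug rate = 32 mL/hr × 2.217391 mg/mL = 70.95652 mg/hr
70.95652 mg/hr ÷ 60 min/hr = 1.182609 mg/min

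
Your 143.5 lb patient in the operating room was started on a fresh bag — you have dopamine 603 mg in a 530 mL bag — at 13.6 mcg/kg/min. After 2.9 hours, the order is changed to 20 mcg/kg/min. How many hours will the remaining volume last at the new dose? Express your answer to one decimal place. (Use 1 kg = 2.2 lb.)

5.7 hours

Initial rate:
Weight = 143.5 lb ÷ 2.2 lb/kg = 65.22727 kg
Dose = 13.6 mcg/kg/min × 65.22727 kg = 887.0909 mcg/min
887.0909 mcg/min × 60 min/hr = 53225.45 mcg/hr
Concentration = 603 mg ÷ 530 mL = 1.137736 mg/mL = 1137.736 mcg/mL
Rate = 53225.45 mcg/hr ÷ 1137.736 mcg/mL = 46.78191 mL/hr
Volume infused so far = 46.78191 mL/hr × 2.9 hr = 135.6675 mL
Volume remaining = 530 − 135.6675 = 394.3325 mL
New rate:
Dose = 20 mcg/kg/min × 65.22727 kg = 1304.545 mcg/min
1304.545 mcg/min × 60 min/hr = 78272.73 mcg/hr
Rate = 78272.73 mcg/hr ÷ 1137.736 mcg/mL = 68.79692 mL/hr
Time remaining = 394.3325 mL ÷ 68.79692 mL/hr = 5.731833 hr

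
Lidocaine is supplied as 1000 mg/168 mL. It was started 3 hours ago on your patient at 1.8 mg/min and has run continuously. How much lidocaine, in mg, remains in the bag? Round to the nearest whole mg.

1.8 mg/min × 60 min/hr = 108 mg/hr
Concentration = 1000 mg ÷ 168 mL = 5.952381 mg/mL
Rate = 108 mg/hr ÷ 5.952381 mg/mL = 18.144 mL/hr
Volume infused = 18.144 mL/hr × 3 hr = 54.432 mL
Volume remaining = 168 − 54.432 = 113.568 mL
Drug remaining = 113.568 mL × 5.952381 mg/mL = 676 mg

676 mg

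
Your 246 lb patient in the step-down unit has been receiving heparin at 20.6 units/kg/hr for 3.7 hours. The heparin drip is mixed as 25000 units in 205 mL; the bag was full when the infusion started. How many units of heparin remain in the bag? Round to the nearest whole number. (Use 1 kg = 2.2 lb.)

16477 units

Weight = 246 lb ÷ 2.2 lb/kg = 111.8182 kg
Dose = 20.6 units/kg/hr × 111.8182 kg = 2303.455 units/hr
Concentration = 25000 units ÷ 205 mL = 121.9512 units/mL
Rate = 2303.455 units/hr ÷ 121.9512 units/mL = 18.88833 mL/hr
Volume infused = 18.88833 mL/hr × 3.7 hr = 69.88681 mL
Volume remaining = 205 − 69.88681 = 135.1132 mL
Drug remaining = 135.1132 mL × 121.9512 units/mL = 16477.22 units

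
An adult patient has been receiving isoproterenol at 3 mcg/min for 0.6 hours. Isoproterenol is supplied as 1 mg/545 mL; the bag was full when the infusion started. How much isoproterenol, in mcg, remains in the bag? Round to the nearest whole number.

892 mcg

3 mcg/min × 60 min/hr = 180 mcg/hr
Concentration = 1 mg ÷ 545 mL = 0.001834862 mg/mL = 1.834862 mcg/mL
Rate = 180 mcg/hr ÷ 1.834862 mcg/mL = 98.1 mL/hr
Volume infused = 98.1 mL/hr × 0.6 hr = 58.86 mL
Volume remaining = 545 − 58.86 = 486.14 mL
Drug remaining = 486.14 mL × 1.834862 mcg/mL = 892 mcg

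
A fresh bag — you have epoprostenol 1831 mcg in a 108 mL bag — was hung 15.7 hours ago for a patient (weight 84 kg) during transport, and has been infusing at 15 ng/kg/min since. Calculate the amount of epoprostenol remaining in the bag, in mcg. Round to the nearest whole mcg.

644 mcg

Dose = 15 ng/kg/min × 84 kg = 1260 ng/min
1260 ng/min × 60 min/hr = 75600 ng/hr
Concentration = 1831 mcg ÷ 108 mL = 16.9537 mcg/mL = 16953.7 ng/mL
Rate = 75600 ng/hr ÷ 16953.7 ng/mL = 4.459203 mL/hr
Volume infused = 4.459203 mL/hr × 15.7 hr = 70.00948 mL
Volume remaining = 108 − 70.00948 = 37.99052 mL
Drug remaining = 37.99052 mL × 16953.7 ng/mL = 644080 ng = 644.08 mcg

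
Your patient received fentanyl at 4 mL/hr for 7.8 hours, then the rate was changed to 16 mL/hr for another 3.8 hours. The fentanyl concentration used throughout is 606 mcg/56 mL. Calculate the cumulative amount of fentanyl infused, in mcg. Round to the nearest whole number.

Concentration = 606 mcg ÷ 56 mL = 10.82143 mcg/mL
Stage 1: 4 mL/hr × 7.8 hr = 31.2 mL → 31.2 mL × 10.82143 mcg/mL = 337.6286 mcg
Stage 2: 16 mL/hr × 3.8 hr = 60.8 mL → 60.8 mL × 10.82143 mcg/mL = 657.9429 mcg
Total = 337.6286 + 657.9429 = 995.5714 mcg

996 mcg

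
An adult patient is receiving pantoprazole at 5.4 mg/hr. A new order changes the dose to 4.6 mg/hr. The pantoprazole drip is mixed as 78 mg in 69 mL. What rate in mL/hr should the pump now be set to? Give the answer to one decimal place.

Concentration = 78 mg ÷ 69 mL = 1.130435 mg/mL
Rate = 4.6 mg/hr ÷ 1.130435 mg/mL = 4.069231 mL/hr

4.1 mL/hr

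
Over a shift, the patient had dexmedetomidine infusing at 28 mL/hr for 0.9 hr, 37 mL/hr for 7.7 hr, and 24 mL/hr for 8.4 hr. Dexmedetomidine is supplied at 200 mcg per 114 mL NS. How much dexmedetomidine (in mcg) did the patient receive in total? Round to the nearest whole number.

898 mcg

Concentration = 200 mcg ÷ 114 mL = 1.754386 mcg/mL
Stage 1: 28 mL/hr × 0.9 hr = 25.2 mL → 25.2 mL × 1.754386 mcg/mL = 44.21053 mcg
Stage 2: 37 mL/hr × 7.7 hr = 284.9 mL → 284.9 mL × 1.754386 mcg/mL = 499.8246 mcg
Stage 3: 24 mL/hr × 8.4 hr = 201.6 mL → 201.6 mL × 1.754386 mcg/mL = 353.6842 mcg
Total = 44.21053 + 499.8246 + 353.6842 = 897.7193 mcg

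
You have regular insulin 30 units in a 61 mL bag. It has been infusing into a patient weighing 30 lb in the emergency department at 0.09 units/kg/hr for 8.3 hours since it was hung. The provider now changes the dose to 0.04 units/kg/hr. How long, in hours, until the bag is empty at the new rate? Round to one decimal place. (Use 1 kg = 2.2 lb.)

36.3 hours

Initial rate:
Weight = 30 lb ÷ 2.2 lb/kg = 13.63636 kg
Dose = 0.09 units/kg/hr × 13.63636 kg = 1.227273 units/hr
Concentration = 30 units ÷ 61 mL = 0.4918033 units/mL
Rate = 1.227273 units/hr ÷ 0.4918033 units/mL = 2.495455 mL/hr
Volume infused so far = 2.495455 mL/hr × 8.3 hr = 20.71227 mL
Volume remaining = 61 − 20.71227 = 40.28773 mL
New rate:
Dose = 0.04 units/kg/hr × 13.63636 kg = 0.5454545 units/hr
Rate = 0.5454545 units/hr ÷ 0.4918033 units/mL = 1.109091 mL/hr
Time remaining = 40.28773 mL ÷ 1.109091 mL/hr = 36.325 hr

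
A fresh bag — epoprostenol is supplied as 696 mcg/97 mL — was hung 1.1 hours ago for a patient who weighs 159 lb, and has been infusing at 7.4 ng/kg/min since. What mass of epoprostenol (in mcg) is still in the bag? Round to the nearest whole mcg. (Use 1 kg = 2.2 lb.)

Weight = 159 lb ÷ 2.2 lb/kg = 72.27273 kg
Dose = 7.4 ng/kg/min × 72.27273 kg = 534.8182 ng/min
534.8182 ng/min × 60 min/hr = 32089.09 ng/hr
Concentration = 696 mcg ÷ 97 mL = 7.175258 mcg/mL = 7175.258 ng/mL
Rate = 32089.09 ng/hr ÷ 7175.258 ng/mL = 4.472187 mL/hr
Volume infused = 4.472187 mL/hr × 1.1 hr = 4.919405 mL
Volume remaining = 97 − 4.919405 = 92.08059 mL
Drug remaining = 92.08059 mL × 7175.258 ng/mL = 660702 ng = 660.702 mcg

661 mcg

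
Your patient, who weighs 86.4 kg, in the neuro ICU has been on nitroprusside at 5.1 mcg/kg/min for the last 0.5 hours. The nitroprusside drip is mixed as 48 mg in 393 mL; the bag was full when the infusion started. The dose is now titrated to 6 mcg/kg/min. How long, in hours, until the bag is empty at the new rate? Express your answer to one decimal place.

1.1 hours

Initial rate:
Dose = 5.1 mcg/kg/min × 86.4 kg = 440.64 mcg/min
440.64 mcg/min × 60 min/hr = 26438.4 mcg/hr
Concentration = 48 mg ÷ 393 mL = 0.1221374 mg/mL = 122.1374 mcg/mL
Rate = 26438.4 mcg/hr ÷ 122.1374 mcg/mL = 216.4644 mL/hr
Volume infused so far = 216.4644 mL/hr × 0.5 hr = 108.2322 mL
Volume remaining = 393 − 108.2322 = 284.7678 mL
New rate:
Dose = 6 mcg/kg/min × 86.4 kg = 518.4 mcg/min
518.4 mcg/min × 60 min/hr = 31104 mcg/hr
Rate = 31104 mcg/hr ÷ 122.1374 mcg/mL = 254.664 mL/hr
Time remaining = 284.7678 mL ÷ 254.664 mL/hr = 1.11821 hr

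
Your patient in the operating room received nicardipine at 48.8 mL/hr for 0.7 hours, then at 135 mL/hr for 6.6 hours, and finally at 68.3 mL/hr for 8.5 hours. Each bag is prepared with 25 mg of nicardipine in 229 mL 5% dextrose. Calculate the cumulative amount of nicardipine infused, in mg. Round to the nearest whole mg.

Concentration = 25 mg ÷ 229 mL = 0.1091703 mg/mL
Stage 1: 48.8 mL/hr × 0.7 hr = 34.16 mL → 34.16 mL × 0.1091703 mg/mL = 3.729258 mg
Stage 2: 135 mL/hr × 6.6 hr = 891 mL → 891 mL × 0.1091703 mg/mL = 97.27074 mg
Stage 3: 68.3 mL/hr × 8.5 hr = 580.55 mL → 580.55 mL × 0.1091703 mg/mL = 63.37882 mg
Total = 3.729258 + 97.27074 + 63.37882 = 164.3788 mg

164 mg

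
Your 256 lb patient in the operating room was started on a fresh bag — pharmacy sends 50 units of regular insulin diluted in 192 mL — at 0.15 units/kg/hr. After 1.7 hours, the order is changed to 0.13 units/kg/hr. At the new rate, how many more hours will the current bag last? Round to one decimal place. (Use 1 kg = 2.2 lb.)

1.3 hours

Initial rate:
Weight = 256 lb ÷ 2.2 lb/kg = 116.3636 kg
Dose = 0.15 units/kg/hr × 116.3636 kg = 17.45455 units/hr
Concentration = 50 units ÷ 192 mL = 0.2604167 units/mL
Rate = 17.45455 units/hr ÷ 0.2604167 units/mL = 67.02545 mL/hr
Volume infused so far = 67.02545 mL/hr × 1.7 hr = 113.9433 mL
Volume remaining = 192 − 113.9433 = 78.05673 mL
New rate:
Dose = 0.13 units/kg/hr × 116.3636 kg = 15.12727 units/hr
Rate = 15.12727 units/hr ÷ 0.2604167 units/mL = 58.08873 mL/hr
Time remaining = 78.05673 mL ÷ 58.08873 mL/hr = 1.34375 hr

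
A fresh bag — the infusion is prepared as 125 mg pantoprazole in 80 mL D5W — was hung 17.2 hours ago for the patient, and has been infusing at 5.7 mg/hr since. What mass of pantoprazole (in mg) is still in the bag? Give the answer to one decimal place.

Concentration = 125 mg ÷ 80 mL = 1.5625 mg/mL
Rate = 5.7 mg/hr ÷ 1.5625 mg/mL = 3.648 mL/hr
Volume infused = 3.648 mL/hr × 17.2 hr = 62.7456 mL
Volume remaining = 80 − 62.7456 = 17.2544 mL
Drug remaining = 17.2544 mL × 1.5625 mg/mL = 26.96 mg

27.0 mg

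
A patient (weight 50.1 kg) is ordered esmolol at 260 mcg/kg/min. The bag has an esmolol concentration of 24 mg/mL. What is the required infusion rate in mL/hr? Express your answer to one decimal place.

32.6 mL/hr

Dose = 260 mcg/kg/min × 50.1 kg = 13026 mcg/min
13026 mcg/min × 60 min/hr = 781560 mcg/hr
Concentration = 24 mg/mL = 24000 mcg/mL
Rate = 781560 mcg/hr ÷ 24000 mcg/mL = 32.565 mL/hr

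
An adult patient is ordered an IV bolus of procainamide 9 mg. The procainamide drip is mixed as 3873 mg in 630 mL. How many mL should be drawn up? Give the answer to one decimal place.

1.5 mL

Concentration = 3873 mg ÷ 630 mL = 6.147619 mg/mL
Volume = 9 mg ÷ 6.147619 mg/mL = 1.463981 mL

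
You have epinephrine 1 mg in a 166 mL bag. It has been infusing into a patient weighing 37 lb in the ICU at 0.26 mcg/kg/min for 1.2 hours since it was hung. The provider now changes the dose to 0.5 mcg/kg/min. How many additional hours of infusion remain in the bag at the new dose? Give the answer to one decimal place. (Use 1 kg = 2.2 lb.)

Initial rate:
Weight = 37 lb ÷ 2.2 lb/kg = 16.81818 kg
Dose = 0.26 mcg/kg/min × 16.81818 kg = 4.372727 mcg/min
4.372727 mcg/min × 60 min/hr = 262.3636 mcg/hr
Concentration = 1 mg ÷ 166 mL = 0.006024096 mg/mL = 6.024096 mcg/mL
Rate = 262.3636 mcg/hr ÷ 6.024096 mcg/mL = 43.55236 mL/hr
Volume infused so far = 43.55236 mL/hr × 1.2 hr = 52.26284 mL
Volume remaining = 166 − 52.26284 = 113.7372 mL
New rate:
Dose = 0.5 mcg/kg/min × 16.81818 kg = 8.409091 mcg/min
8.409091 mcg/min × 60 min/hr = 504.5455 mcg/hr
Rate = 504.5455 mcg/hr ÷ 6.024096 mcg/mL = 83.75455 mL/hr
Time remaining = 113.7372 mL ÷ 83.75455 mL/hr = 1.357982 hr

1.4 hours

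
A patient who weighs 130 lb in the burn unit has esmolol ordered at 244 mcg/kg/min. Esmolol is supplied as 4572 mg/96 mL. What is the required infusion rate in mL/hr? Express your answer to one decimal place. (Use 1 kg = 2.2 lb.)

18.2 mL/hr

Weight = 130 lb ÷ 2.2 lb/kg = 59.09091 kg
Dose = 244 mcg/kg/min × 59.09091 kg = 14418.18 mcg/min
14418.18 mcg/min × 60 min/hr = 865090.9 mcg/hr
Concentration = 4572 mg ÷ 96 mL = 47.625 mg/mL = 47625 mcg/mL
Rate = 865090.9 mcg/hr ÷ 47625 mcg/mL = 18.16464 mL/hr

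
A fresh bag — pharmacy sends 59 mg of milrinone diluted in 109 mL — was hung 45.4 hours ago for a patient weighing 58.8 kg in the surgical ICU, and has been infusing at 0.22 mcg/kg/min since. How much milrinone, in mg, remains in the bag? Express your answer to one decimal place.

Dose = 0.22 mcg/kg/min × 58.8 kg = 12.936 mcg/min
12.936 mcg/min × 60 min/hr = 776.16 mcg/hr
Concentration = 59 mg ÷ 109 mL = 0.5412844 mg/mL = 541.2844 mcg/mL
Rate = 776.16 mcg/hr ÷ 541.2844 mcg/mL = 1.433923 mL/hr
Volume infused = 1.433923 mL/hr × 45.4 hr = 65.10009 mL
Volume remaining = 109 − 65.10009 = 43.89991 mL
Drug remaining = 43.89991 mL × 541.2844 mcg/mL = 23762.34 mcg = 23.76234 mg

23.8 mg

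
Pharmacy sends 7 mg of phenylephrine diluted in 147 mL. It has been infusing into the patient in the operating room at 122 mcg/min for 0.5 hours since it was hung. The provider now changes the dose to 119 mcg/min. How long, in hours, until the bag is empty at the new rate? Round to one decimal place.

Initial rate:
122 mcg/min × 60 min/hr = 7320 mcg/hr
Concentration = 7 mg ÷ 147 mL = 0.04761905 mg/mL = 47.61905 mcg/mL
Rate = 7320 mcg/hr ÷ 47.61905 mcg/mL = 153.72 mL/hr
Volume infused so far = 153.72 mL/hr × 0.5 hr = 76.86 mL
Volume remaining = 147 − 76.86 = 70.14 mL
New rate:
119 mcg/min × 60 min/hr = 7140 mcg/hr
Rate = 7140 mcg/hr ÷ 47.61905 mcg/mL = 149.94 mL/hr
Time remaining = 70.14 mL ÷ 149.94 mL/hr = 0.4677871 hr

0.5 hours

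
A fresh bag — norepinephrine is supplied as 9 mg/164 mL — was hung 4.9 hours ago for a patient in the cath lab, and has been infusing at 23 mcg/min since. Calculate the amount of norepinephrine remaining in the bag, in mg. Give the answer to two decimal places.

2.24 mg

23 mcg/min × 60 min/hr = 1380 mcg/hr
Concentration = 9 mg ÷ 164 mL = 0.05487805 mg/mL = 54.87805 mcg/mL
Rate = 1380 mcg/hr ÷ 54.87805 mcg/mL = 25.14667 mL/hr
Volume infused = 25.14667 mL/hr × 4.9 hr = 123.2187 mL
Volume remaining = 164 − 123.2187 = 40.78133 mL
Drug remaining = 40.78133 mL × 54.87805 mcg/mL = 2238 mcg = 2.238 mg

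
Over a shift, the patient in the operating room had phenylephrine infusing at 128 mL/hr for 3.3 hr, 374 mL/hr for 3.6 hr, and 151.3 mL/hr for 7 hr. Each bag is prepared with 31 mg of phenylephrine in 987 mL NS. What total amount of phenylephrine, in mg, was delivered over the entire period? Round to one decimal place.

Concentration = 31 mg ÷ 987 mL = 0.03140831 mg/mL
Stage 1: 128 mL/hr × 3.3 hr = 422.4 mL → 422.4 mL × 0.03140831 mg/mL = 13.26687 mg
Stage 2: 374 mL/hr × 3.6 hr = 1346.4 mL → 1346.4 mL × 0.03140831 mg/mL = 42.28815 mg
Stage 3: 151.3 mL/hr × 7 hr = 1059.1 mL → 1059.1 mL × 0.03140831 mg/mL = 33.26454 mg
Total = 13.26687 + 42.28815 + 33.26454 = 88.81955 mg

88.8 mg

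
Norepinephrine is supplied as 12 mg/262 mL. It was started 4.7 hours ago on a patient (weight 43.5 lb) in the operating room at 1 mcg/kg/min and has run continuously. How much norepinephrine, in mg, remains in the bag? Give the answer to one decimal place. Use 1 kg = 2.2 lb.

Weight = 43.5 lb ÷ 2.2 lb/kg = 19.77273 kg
Dose = 1 mcg/kg/min × 19.77273 kg = 19.77273 mcg/min
19.77273 mcg/min × 60 min/hr = 1186.364 mcg/hr
Concentration = 12 mg ÷ 262 mL = 0.04580153 mg/mL = 45.80153 mcg/mL
Rate = 1186.364 mcg/hr ÷ 45.80153 mcg/mL = 25.90227 mL/hr
Volume infused = 25.90227 mL/hr × 4.7 hr = 121.7407 mL
Volume remaining = 262 − 121.7407 = 140.2593 mL
Drug remaining = 140.2593 mL × 45.80153 mcg/mL = 6424.091 mcg = 6.424091 mg

6.4 mg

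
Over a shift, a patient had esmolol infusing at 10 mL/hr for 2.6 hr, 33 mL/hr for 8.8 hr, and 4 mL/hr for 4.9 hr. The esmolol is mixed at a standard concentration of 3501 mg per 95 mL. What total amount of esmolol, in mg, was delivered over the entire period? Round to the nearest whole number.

12382 mg

Concentration = 3501 mg ÷ 95 mL = 36.85263 mg/mL
Stage 1: 10 mL/hr × 2.6 hr = 26 mL → 26 mL × 36.85263 mg/mL = 958.1684 mg
Stage 2: 33 mL/hr × 8.8 hr = 290.4 mL → 290.4 mL × 36.85263 mg/mL = 10702 mg
Stage 3: 4 mL/hr × 4.9 hr = 19.6 mL → 19.6 mL × 36.85263 mg/mL = 722.3116 mg
Total = 958.1684 + 10702 + 722.3116 = 12382.48 mg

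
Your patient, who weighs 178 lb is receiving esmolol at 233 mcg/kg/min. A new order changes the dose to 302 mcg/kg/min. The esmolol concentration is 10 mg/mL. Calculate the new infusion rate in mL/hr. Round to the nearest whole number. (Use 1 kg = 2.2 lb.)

Weight = 178 lb ÷ 2.2 lb/kg = 80.90909 kg
Dose = 302 mcg/kg/min × 80.90909 kg = 24434.55 mcg/min
24434.55 mcg/min × 60 min/hr = 1466073 mcg/hr
Concentration = 10 mg/mL = 10000 mcg/mL
Rate = 1466073 mcg/hr ÷ 10000 mcg/mL = 146.6073 mL/hr

147 mL/hr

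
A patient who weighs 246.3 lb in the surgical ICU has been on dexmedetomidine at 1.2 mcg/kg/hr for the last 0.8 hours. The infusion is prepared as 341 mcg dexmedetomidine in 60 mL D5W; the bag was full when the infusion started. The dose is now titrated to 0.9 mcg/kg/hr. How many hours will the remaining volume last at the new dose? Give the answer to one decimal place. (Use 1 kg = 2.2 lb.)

Initial rate:
Weight = 246.3 lb ÷ 2.2 lb/kg = 111.9545 kg
Dose = 1.2 mcg/kg/hr × 111.9545 kg = 134.3455 mcg/hr
Concentration = 341 mcg ÷ 60 mL = 5.683333 mcg/mL
Rate = 134.3455 mcg/hr ÷ 5.683333 mcg/mL = 23.6385 mL/hr
Volume infused so far = 23.6385 mL/hr × 0.8 hr = 18.9108 mL
Volume remaining = 60 − 18.9108 = 41.0892 mL
New rate:
Dose = 0.9 mcg/kg/hr × 111.9545 kg = 100.7591 mcg/hr
Rate = 100.7591 mcg/hr ÷ 5.683333 mcg/mL = 17.72887 mL/hr
Time remaining = 41.0892 mL ÷ 17.72887 mL/hr = 2.317643 hr

2.3 hours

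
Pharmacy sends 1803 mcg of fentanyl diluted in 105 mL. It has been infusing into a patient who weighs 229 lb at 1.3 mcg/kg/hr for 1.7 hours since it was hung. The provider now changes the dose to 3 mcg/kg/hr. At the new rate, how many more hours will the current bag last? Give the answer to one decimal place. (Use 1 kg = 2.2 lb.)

Initial rate:
Weight = 229 lb ÷ 2.2 lb/kg = 104.0909 kg
Dose = 1.3 mcg/kg/hr × 104.0909 kg = 135.3182 mcg/hr
Concentration = 1803 mcg ÷ 105 mL = 17.17143 mcg/mL
Rate = 135.3182 mcg/hr ÷ 17.17143 mcg/mL = 7.880427 mL/hr
Volume infused so far = 7.880427 mL/hr × 1.7 hr = 13.39673 mL
Volume remaining = 105 − 13.39673 = 91.60327 mL
New rate:
Dose = 3 mcg/kg/hr × 104.0909 kg = 312.2727 mcg/hr
Rate = 312.2727 mcg/hr ÷ 17.17143 mcg/mL = 18.1856 mL/hr
Time remaining = 91.60327 mL ÷ 18.1856 mL/hr = 5.037132 hr

5.0 hours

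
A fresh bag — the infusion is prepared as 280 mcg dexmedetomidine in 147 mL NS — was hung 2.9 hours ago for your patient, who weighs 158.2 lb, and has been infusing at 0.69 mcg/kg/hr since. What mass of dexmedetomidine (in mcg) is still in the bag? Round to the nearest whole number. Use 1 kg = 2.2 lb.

Weight = 158.2 lb ÷ 2.2 lb/kg = 71.90909 kg
Dose = 0.69 mcg/kg/hr × 71.90909 kg = 49.61727 mcg/hr
Concentration = 280 mcg ÷ 147 mL = 1.904762 mcg/mL
Rate = 49.61727 mcg/hr ÷ 1.904762 mcg/mL = 26.04907 mL/hr
Volume infused = 26.04907 mL/hr × 2.9 hr = 75.5423 mL
Volume remaining = 147 − 75.5423 = 71.4577 mL
Drug remaining = 71.4577 mL × 1.904762 mcg/mL = 136.1099 mcg

136 mcg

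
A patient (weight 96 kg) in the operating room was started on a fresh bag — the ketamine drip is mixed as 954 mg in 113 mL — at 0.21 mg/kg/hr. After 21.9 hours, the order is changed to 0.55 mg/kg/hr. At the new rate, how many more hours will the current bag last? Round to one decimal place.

Initial rate:
Dose = 0.21 mg/kg/hr × 96 kg = 20.16 mg/hr
Concentration = 954 mg ÷ 113 mL = 8.442478 mg/mL
Rate = 20.16 mg/hr ÷ 8.442478 mg/mL = 2.387925 mL/hr
Volume infused so far = 2.387925 mL/hr × 21.9 hr = 52.29555 mL
Volume remaining = 113 − 52.29555 = 60.70445 mL
New rate:
Dose = 0.55 mg/kg/hr × 96 kg = 52.8 mg/hr
Rate = 52.8 mg/hr ÷ 8.442478 mg/mL = 6.254088 mL/hr
Time remaining = 60.70445 mL ÷ 6.254088 mL/hr = 9.706364 hr

9.7 hours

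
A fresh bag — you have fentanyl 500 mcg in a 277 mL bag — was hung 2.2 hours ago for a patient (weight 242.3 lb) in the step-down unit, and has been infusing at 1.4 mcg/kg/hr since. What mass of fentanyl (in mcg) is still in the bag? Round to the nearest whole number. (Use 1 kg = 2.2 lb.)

161 mcg

Weight = 242.3 lb ÷ 2.2 lb/kg = 110.1364 kg
Dose = 1.4 mcg/kg/hr × 110.1364 kg = 154.1909 mcg/hr
Concentration = 500 mcg ÷ 277 mL = 1.805054 mcg/mL
Rate = 154.1909 mcg/hr ÷ 1.805054 mcg/mL = 85.42176 mL/hr
Volume infused = 85.42176 mL/hr × 2.2 hr = 187.9279 mL
Volume remaining = 277 − 187.9279 = 89.07212 mL
Drug remaining = 89.07212 mL × 1.805054 mcg/mL = 160.78 mcg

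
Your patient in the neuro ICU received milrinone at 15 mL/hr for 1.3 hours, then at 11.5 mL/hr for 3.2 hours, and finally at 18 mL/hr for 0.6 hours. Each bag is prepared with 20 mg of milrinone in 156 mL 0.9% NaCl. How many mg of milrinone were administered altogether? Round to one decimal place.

Concentration = 20 mg ÷ 156 mL = 0.1282051 mg/mL
Stage 1: 15 mL/hr × 1.3 hr = 19.5 mL → 19.5 mL × 0.1282051 mg/mL = 2.5 mg
Stage 2: 11.5 mL/hr × 3.2 hr = 36.8 mL → 36.8 mL × 0.1282051 mg/mL = 4.717949 mg
Stage 3: 18 mL/hr × 0.6 hr = 10.8 mL → 10.8 mL × 0.1282051 mg/mL = 1.384615 mg
Total = 2.5 + 4.717949 + 1.384615 = 8.602564 mg

8.6 mg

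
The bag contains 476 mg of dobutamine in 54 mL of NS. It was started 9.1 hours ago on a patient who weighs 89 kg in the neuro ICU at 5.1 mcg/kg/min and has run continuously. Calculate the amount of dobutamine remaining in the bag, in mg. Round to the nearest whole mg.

Dose = 5.1 mcg/kg/min × 89 kg = 453.9 mcg/min
453.9 mcg/min × 60 min/hr = 27234 mcg/hr
Concentration = 476 mg ÷ 54 mL = 8.814815 mg/mL = 8814.815 mcg/mL
Rate = 27234 mcg/hr ÷ 8814.815 mcg/mL = 3.089571 mL/hr
Volume infused = 3.089571 mL/hr × 9.1 hr = 28.1151 mL
Volume remaining = 54 − 28.1151 = 25.8849 mL
Drug remaining = 25.8849 mL × 8814.815 mcg/mL = 228170.6 mcg = 228.1706 mg

228 mg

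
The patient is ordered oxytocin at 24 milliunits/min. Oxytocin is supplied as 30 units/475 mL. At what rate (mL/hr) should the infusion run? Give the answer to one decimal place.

22.8 mL/hr

24 milliunits/min × 60 min/hr = 1440 milliunits/hr
Concentration = 30 units ÷ 475 mL = 0.06315789 units/mL = 63.15789 milliunits/mL
Rate = 1440 milliunits/hr ÷ 63.15789 milliunits/mL = 22.8 mL/hr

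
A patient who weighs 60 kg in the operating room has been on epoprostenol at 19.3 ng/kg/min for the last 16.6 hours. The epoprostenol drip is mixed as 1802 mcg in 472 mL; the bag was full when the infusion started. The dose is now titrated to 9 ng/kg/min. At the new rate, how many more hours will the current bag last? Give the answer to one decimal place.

20.0 hours

Initial rate:
Dose = 19.3 ng/kg/min × 60 kg = 1158 ng/min
1158 ng/min × 60 min/hr = 69480 ng/hr
Concentration = 1802 mcg ÷ 472 mL = 3.817797 mcg/mL = 3817.797 ng/mL
Rate = 69480 ng/hr ÷ 3817.797 ng/mL = 18.19898 mL/hr
Volume infused so far = 18.19898 mL/hr × 16.6 hr = 302.103 mL
Volume remaining = 472 − 302.103 = 169.897 mL
New rate:
Dose = 9 ng/kg/min × 60 kg = 540 ng/min
540 ng/min × 60 min/hr = 32400 ng/hr
Rate = 32400 ng/hr ÷ 3817.797 ng/mL = 8.48657 mL/hr
Time remaining = 169.897 mL ÷ 8.48657 mL/hr = 20.01951 hr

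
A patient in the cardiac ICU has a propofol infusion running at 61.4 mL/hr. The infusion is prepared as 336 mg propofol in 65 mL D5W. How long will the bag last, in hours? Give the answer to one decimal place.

1.1 hours

Duration = 65 mL ÷ 61.4 mL/hr = 1.058632 hr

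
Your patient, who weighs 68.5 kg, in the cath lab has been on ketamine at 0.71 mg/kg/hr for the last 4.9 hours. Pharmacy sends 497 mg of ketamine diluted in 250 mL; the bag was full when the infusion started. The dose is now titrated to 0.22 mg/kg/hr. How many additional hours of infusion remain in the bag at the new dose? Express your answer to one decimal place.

Initial rate:
Dose = 0.71 mg/kg/hr × 68.5 kg = 48.635 mg/hr
Concentration = 497 mg ÷ 250 mL = 1.988 mg/mL
Rate = 48.635 mg/hr ÷ 1.988 mg/mL = 24.46429 mL/hr
Volume infused so far = 24.46429 mL/hr × 4.9 hr = 119.875 mL
Volume remaining = 250 − 119.875 = 130.125 mL
New rate:
Dose = 0.22 mg/kg/hr × 68.5 kg = 15.07 mg/hr
Rate = 15.07 mg/hr ÷ 1.988 mg/mL = 7.580483 mL/hr
Time remaining = 130.125 mL ÷ 7.580483 mL/hr = 17.16579 hr

17.2 hours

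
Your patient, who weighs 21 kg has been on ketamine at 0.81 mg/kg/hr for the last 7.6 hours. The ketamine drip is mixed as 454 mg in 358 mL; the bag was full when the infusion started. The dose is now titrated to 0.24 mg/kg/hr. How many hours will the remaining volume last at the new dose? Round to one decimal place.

64.4 hours

Initial rate:
Dose = 0.81 mg/kg/hr × 21 kg = 17.01 mg/hr
Concentration = 454 mg ÷ 358 mL = 1.268156 mg/mL
Rate = 17.01 mg/hr ÷ 1.268156 mg/mL = 13.41317 mL/hr
Volume infused so far = 13.41317 mL/hr × 7.6 hr = 101.9401 mL
Volume remaining = 358 − 101.9401 = 256.0599 mL
New rate:
Dose = 0.24 mg/kg/hr × 21 kg = 5.04 mg/hr
Rate = 5.04 mg/hr ÷ 1.268156 mg/mL = 3.974273 mL/hr
Time remaining = 256.0599 mL ÷ 3.974273 mL/hr = 64.42937 hr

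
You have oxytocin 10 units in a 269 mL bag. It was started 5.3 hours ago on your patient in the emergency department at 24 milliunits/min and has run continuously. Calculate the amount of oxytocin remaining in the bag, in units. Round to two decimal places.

24 milliunits/min × 60 min/hr = 1440 milliunits/hr
Concentration = 10 units ÷ 269 mL = 0.03717472 units/mL = 37.17472 milliunits/mL
Rate = 1440 milliunits/hr ÷ 37.17472 milliunits/mL = 38.736 mL/hr
Volume infused = 38.736 mL/hr × 5.3 hr = 205.3008 mL
Volume remaining = 269 − 205.3008 = 63.6992 mL
Drug remaining = 63.6992 mL × 37.17472 milliunits/mL = 2368 milliunits = 2.368 units

2.37 units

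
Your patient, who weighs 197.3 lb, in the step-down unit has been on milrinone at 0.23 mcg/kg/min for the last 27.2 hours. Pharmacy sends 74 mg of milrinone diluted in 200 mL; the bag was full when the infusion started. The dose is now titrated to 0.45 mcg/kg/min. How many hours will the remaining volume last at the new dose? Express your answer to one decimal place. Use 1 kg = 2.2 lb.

Initial rate:
Weight = 197.3 lb ÷ 2.2 lb/kg = 89.68182 kg
Dose = 0.23 mcg/kg/min × 89.68182 kg = 20.62682 mcg/min
20.62682 mcg/min × 60 min/hr = 1237.609 mcg/hr
Concentration = 74 mg ÷ 200 mL = 0.37 mg/mL = 370 mcg/mL
Rate = 1237.609 mcg/hr ÷ 370 mcg/mL = 3.344889 mL/hr
Volume infused so far = 3.344889 mL/hr × 27.2 hr = 90.98099 mL
Volume remaining = 200 − 90.98099 = 109.019 mL
New rate:
Dose = 0.45 mcg/kg/min × 89.68182 kg = 40.35682 mcg/min
40.35682 mcg/min × 60 min/hr = 2421.409 mcg/hr
Rate = 2421.409 mcg/hr ÷ 370 mcg/mL = 6.544349 mL/hr
Time remaining = 109.019 mL ÷ 6.544349 mL/hr = 16.6585 hr

16.7 hours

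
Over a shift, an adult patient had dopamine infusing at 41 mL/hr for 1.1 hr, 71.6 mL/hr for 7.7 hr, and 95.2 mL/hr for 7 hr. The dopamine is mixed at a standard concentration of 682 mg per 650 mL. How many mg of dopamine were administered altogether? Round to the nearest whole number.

Concentration = 682 mg ÷ 650 mL = 1.049231 mg/mL
Stage 1: 41 mL/hr × 1.1 hr = 45.1 mL → 45.1 mL × 1.049231 mg/mL = 47.32031 mg
Stage 2: 71.6 mL/hr × 7.7 hr = 551.32 mL → 551.32 mL × 1.049231 mg/mL = 578.4619 mg
Stage 3: 95.2 mL/hr × 7 hr = 666.4 mL → 666.4 mL × 1.049231 mg/mL = 699.2074 mg
Total = 47.32031 + 578.4619 + 699.2074 = 1324.99 mg

1325 mg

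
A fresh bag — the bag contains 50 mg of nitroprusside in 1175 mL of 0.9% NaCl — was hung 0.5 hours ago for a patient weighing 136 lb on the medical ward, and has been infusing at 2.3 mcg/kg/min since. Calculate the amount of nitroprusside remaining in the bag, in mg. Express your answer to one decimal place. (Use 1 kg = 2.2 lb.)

Weight = 136 lb ÷ 2.2 lb/kg = 61.81818 kg
Dose = 2.3 mcg/kg/min × 61.81818 kg = 142.1818 mcg/min
142.1818 mcg/min × 60 min/hr = 8530.909 mcg/hr
Concentration = 50 mg ÷ 1175 mL = 0.04255319 mg/mL = 42.55319 mcg/mL
Rate = 8530.909 mcg/hr ÷ 42.55319 mcg/mL = 200.4764 mL/hr
Volume infused = 200.4764 mL/hr × 0.5 hr = 100.2382 mL
Volume remaining = 1175 − 100.2382 = 1074.762 mL
Drug remaining = 1074.762 mL × 42.55319 mcg/mL = 45734.55 mcg = 45.73455 mg

45.7 mg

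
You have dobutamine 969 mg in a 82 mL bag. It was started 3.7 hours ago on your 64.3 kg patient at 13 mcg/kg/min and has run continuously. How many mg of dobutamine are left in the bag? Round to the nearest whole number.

Dose = 13 mcg/kg/min × 64.3 kg = 835.9 mcg/min
835.9 mcg/min × 60 min/hr = 50154 mcg/hr
Concentration = 969 mg ÷ 82 mL = 11.81707 mg/mL = 11817.07 mcg/mL
Rate = 50154 mcg/hr ÷ 11817.07 mcg/mL = 4.244198 mL/hr
Volume infused = 4.244198 mL/hr × 3.7 hr = 15.70353 mL
Volume remaining = 82 − 15.70353 = 66.29647 mL
Drug remaining = 66.29647 mL × 11817.07 mcg/mL = 783430.2 mcg = 783.4302 mg

783 mg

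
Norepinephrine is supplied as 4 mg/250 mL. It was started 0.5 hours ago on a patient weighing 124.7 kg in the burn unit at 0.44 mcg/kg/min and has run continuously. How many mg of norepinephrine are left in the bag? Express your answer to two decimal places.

2.35 mg

Dose = 0.44 mcg/kg/min × 124.7 kg = 54.868 mcg/min
54.868 mcg/min × 60 min/hr = 3292.08 mcg/hr
Concentration = 4 mg ÷ 250 mL = 0.016 mg/mL = 16 mcg/mL
Rate = 3292.08 mcg/hr ÷ 16 mcg/mL = 205.755 mL/hr
Volume infused = 205.755 mL/hr × 0.5 hr = 102.8775 mL
Volume remaining = 250 − 102.8775 = 147.1225 mL
Drug remaining = 147.1225 mL × 16 mcg/mL = 2353.96 mcg = 2.35396 mg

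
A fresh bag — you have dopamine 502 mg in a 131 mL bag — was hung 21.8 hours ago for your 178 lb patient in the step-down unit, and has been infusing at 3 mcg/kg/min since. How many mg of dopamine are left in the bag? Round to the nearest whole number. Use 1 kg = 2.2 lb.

185 mg

Weight = 178 lb ÷ 2.2 lb/kg = 80.90909 kg
Dose = 3 mcg/kg/min × 80.90909 kg = 242.7273 mcg/min
242.7273 mcg/min × 60 min/hr = 14563.64 mcg/hr
Concentration = 502 mg ÷ 131 mL = 3.832061 mg/mL = 3832.061 mcg/mL
Rate = 14563.64 mcg/hr ÷ 3832.061 mcg/mL = 3.800471 mL/hr
Volume infused = 3.800471 mL/hr × 21.8 hr = 82.85026 mL
Volume remaining = 131 − 82.85026 = 48.14974 mL
Drug remaining = 48.14974 mL × 3832.061 mcg/mL = 184512.7 mcg = 184.5127 mg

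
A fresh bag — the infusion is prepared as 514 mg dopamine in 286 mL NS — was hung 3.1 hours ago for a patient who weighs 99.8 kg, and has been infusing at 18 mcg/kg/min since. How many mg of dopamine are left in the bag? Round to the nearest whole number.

180 mg

Dose = 18 mcg/kg/min × 99.8 kg = 1796.4 mcg/min
1796.4 mcg/min × 60 min/hr = 107784 mcg/hr
Concentration = 514 mg ÷ 286 mL = 1.797203 mg/mL = 1797.203 mcg/mL
Rate = 107784 mcg/hr ÷ 1797.203 mcg/mL = 59.9732 mL/hr
Volume infused = 59.9732 mL/hr × 3.1 hr = 185.9169 mL
Volume remaining = 286 − 185.9169 = 100.0831 mL
Drug remaining = 100.0831 mL × 1797.203 mcg/mL = 179869.6 mcg = 179.8696 mg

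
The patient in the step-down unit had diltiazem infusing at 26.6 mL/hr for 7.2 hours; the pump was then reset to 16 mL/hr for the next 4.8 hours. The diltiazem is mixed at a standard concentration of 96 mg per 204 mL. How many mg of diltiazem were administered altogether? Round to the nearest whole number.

Concentration = 96 mg ÷ 204 mL = 0.4705882 mg/mL
Stage 1: 26.6 mL/hr × 7.2 hr = 191.52 mL → 191.52 mL × 0.4705882 mg/mL = 90.12706 mg
Stage 2: 16 mL/hr × 4.8 hr = 76.8 mL → 76.8 mL × 0.4705882 mg/mL = 36.14118 mg
Total = 90.12706 + 36.14118 = 126.2682 mg

126 mg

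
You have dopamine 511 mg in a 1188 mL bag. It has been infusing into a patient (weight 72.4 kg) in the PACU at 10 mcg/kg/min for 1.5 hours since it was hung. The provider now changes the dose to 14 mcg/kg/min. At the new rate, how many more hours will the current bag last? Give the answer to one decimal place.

Initial rate:
Dose = 10 mcg/kg/min × 72.4 kg = 724 mcg/min
724 mcg/min × 60 min/hr = 43440 mcg/hr
Concentration = 511 mg ÷ 1188 mL = 0.4301347 mg/mL = 430.1347 mcg/mL
Rate = 43440 mcg/hr ÷ 430.1347 mcg/mL = 100.9916 mL/hr
Volume infused so far = 100.9916 mL/hr × 1.5 hr = 151.4874 mL
Volume remaining = 1188 − 151.4874 = 1036.513 mL
New rate:
Dose = 14 mcg/kg/min × 72.4 kg = 1013.6 mcg/min
1013.6 mcg/min × 60 min/hr = 60816 mcg/hr
Rate = 60816 mcg/hr ÷ 430.1347 mcg/mL = 141.3883 mL/hr
Time remaining = 1036.513 mL ÷ 141.3883 mL/hr = 7.330966 hr

7.3 hours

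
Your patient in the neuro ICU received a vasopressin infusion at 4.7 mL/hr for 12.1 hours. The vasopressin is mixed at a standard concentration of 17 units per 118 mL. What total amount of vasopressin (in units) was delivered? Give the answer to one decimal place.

Concentration = 17 units ÷ 118 mL = 0.1440678 units/mL
Drug rate = 4.7 mL/hr × 0.1440678 units/mL = 0.6771186 units/hr
Total = 0.6771186 units/hr × 12.1 hr = 8.193136 units

8.2 units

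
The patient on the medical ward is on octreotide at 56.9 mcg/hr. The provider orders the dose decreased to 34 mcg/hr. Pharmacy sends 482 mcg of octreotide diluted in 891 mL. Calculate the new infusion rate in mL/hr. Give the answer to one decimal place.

62.9 mL/hr

Concentration = 482 mcg ÷ 891 mL = 0.5409652 mcg/mL
Rate = 34 mcg/hr ÷ 0.5409652 mcg/mL = 62.85062 mL/hr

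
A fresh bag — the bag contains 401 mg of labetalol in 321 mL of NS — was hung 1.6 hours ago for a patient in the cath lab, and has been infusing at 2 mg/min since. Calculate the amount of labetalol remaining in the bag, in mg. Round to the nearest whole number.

2 mg/min × 60 min/hr = 120 mg/hr
Concentration = 401 mg ÷ 321 mL = 1.249221 mg/mL
Rate = 120 mg/hr ÷ 1.249221 mg/mL = 96.05985 mL/hr
Volume infused = 96.05985 mL/hr × 1.6 hr = 153.6958 mL
Volume remaining = 321 − 153.6958 = 167.3042 mL
Drug remaining = 167.3042 mL × 1.249221 mg/mL = 209 mg

209 mg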